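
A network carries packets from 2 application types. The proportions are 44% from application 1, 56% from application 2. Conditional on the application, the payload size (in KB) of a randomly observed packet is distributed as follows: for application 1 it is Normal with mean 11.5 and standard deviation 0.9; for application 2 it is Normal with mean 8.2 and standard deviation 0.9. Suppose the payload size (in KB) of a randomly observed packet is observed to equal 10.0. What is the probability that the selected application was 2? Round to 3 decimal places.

0.409

Likelihoods f(10.0 | ·): 1: 0.11053; 2: 0.05999.
Posterior ∝ prior × likelihood. Numerator for 2: 0.56·0.05999 = 0.0335944.
Normalizing constant: 0.44·0.11053 + 0.56·0.05999 = 0.0822276.
P(2 | observation) = 0.0335944 / 0.0822276 = 0.408553.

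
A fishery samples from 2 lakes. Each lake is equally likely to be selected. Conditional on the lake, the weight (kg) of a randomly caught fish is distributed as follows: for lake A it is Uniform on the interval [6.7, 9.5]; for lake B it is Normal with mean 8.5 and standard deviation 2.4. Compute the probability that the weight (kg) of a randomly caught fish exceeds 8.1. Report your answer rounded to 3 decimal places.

0.533

Conditional on each lake, P(X > 8.1): A: 0.5; B: 0.566184.
By total probability, P(X > 8.1) = 0.5·0.5 + 0.5·0.566184 = 0.533092.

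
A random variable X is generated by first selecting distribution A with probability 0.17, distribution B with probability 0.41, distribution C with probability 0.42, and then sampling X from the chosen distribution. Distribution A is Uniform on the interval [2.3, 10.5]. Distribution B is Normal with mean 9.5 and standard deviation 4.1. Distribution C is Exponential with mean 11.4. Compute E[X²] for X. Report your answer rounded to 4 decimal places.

160.9768

For each component E[X²] = Var + (mean)², giving A: 46.5633; B: 107.06; C: 259.92.
Overall E[X²] = 0.17·46.5633 + 0.41·107.06 + 0.42·259.92 = 160.977.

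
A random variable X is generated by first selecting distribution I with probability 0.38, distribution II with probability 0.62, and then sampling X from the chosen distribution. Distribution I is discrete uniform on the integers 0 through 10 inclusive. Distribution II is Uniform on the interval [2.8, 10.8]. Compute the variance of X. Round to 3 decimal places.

7.870

Per component, I: μ=5, E[X²]=35; II: μ=6.8, E[X²]=51.5733.
E[X] = 0.38·5 + 0.62·6.8 = 6.116.
E[X²] = 0.38·35 + 0.62·51.5733 = 45.2755.
Var(X) = E[X²] − (E[X])² = 45.2755 − 37.4055 = 7.87001.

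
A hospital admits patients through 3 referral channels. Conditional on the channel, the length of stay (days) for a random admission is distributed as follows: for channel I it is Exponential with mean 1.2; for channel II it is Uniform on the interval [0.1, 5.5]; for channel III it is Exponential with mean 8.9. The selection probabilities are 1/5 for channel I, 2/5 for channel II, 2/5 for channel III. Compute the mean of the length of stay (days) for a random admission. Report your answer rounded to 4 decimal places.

4.9200

Component means — I: 1.2; II: 2.8; III: 8.9.
E[X] = 0.2·1.2 + 0.4·2.8 + 0.4·8.9 = 4.92.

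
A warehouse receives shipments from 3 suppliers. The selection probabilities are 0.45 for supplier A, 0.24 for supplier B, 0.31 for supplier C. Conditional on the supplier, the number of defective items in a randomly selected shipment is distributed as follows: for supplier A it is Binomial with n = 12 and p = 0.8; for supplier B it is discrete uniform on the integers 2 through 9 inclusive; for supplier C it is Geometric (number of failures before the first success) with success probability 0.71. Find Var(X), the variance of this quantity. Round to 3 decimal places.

Per component, A: μ=9.6, E[X²]=94.08; B: μ=5.5, E[X²]=35.5; C: μ=0.408451, E[X²]=0.742115.
E[X] = 0.45·9.6 + 0.24·5.5 + 0.31·0.408451 = 5.76662.
E[X²] = 0.45·94.08 + 0.24·35.5 + 0.31·0.742115 = 51.0861.
Var(X) = E[X²] − (E[X])² = 51.0861 − 33.2539 = 17.8322.

17.832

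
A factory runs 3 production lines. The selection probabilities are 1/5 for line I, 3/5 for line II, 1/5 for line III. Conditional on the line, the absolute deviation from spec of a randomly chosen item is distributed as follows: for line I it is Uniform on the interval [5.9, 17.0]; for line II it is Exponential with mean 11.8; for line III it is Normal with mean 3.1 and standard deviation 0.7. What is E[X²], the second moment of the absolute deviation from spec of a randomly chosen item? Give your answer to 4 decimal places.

For each component E[X²] = Var + (mean)², giving I: 141.37; II: 278.48; III: 10.1.
Overall E[X²] = 0.2·141.37 + 0.6·278.48 + 0.2·10.1 = 197.382.

197.3820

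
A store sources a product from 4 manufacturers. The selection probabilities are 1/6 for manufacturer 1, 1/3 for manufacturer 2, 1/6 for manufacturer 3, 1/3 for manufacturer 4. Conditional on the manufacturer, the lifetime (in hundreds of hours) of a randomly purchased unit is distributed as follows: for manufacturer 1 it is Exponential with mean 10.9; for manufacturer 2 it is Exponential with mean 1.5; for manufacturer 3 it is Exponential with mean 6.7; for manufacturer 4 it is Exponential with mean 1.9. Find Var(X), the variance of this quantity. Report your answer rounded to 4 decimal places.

41.9356

Per component, 1: μ=10.9, E[X²]=237.62; 2: μ=1.5, E[X²]=4.5; 3: μ=6.7, E[X²]=89.78; 4: μ=1.9, E[X²]=7.22.
E[X] = 0.166667·10.9 + 0.333333·1.5 + 0.166667·6.7 + 0.333333·1.9 = 4.06667.
E[X²] = 0.166667·237.62 + 0.333333·4.5 + 0.166667·89.78 + 0.333333·7.22 = 58.4733.
Var(X) = E[X²] − (E[X])² = 58.4733 − 16.5378 = 41.9356.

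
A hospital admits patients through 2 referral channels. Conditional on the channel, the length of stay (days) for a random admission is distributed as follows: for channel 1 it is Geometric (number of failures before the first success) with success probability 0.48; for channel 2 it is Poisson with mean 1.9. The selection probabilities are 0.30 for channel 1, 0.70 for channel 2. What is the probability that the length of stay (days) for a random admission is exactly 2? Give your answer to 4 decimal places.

0.2279

Conditional on each channel, P(X = 2): 1: 0.129792; 2: 0.269971.
By total probability, P(X = 2) = 0.3·0.129792 + 0.7·0.269971 = 0.227918.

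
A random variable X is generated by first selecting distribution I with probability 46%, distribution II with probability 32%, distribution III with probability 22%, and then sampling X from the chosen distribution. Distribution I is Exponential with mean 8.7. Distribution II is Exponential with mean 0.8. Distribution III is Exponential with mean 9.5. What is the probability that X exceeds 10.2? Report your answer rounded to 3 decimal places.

0.218

Conditional on each component, P(X > 10.2): I: 0.309619; II: 2.90232e-06; III: 0.341747.
By total probability, P(X > 10.2) = 0.46·0.309619 + 0.32·2.90232e-06 + 0.22·0.341747 = 0.21761.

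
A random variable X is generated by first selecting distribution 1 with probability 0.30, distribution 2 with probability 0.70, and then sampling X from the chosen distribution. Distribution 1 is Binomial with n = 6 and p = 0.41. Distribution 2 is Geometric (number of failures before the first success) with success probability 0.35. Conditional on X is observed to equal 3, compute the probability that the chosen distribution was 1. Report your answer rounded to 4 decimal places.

Likelihoods P(X=3 | ·): 1: 0.283099; 2: 0.0961188.
Posterior ∝ prior × likelihood. Numerator for 1: 0.3·0.283099 = 0.0849296.
Normalizing constant: 0.3·0.283099 + 0.7·0.0961188 = 0.152213.
P(1 | observation) = 0.0849296 / 0.152213 = 0.557966.

0.5580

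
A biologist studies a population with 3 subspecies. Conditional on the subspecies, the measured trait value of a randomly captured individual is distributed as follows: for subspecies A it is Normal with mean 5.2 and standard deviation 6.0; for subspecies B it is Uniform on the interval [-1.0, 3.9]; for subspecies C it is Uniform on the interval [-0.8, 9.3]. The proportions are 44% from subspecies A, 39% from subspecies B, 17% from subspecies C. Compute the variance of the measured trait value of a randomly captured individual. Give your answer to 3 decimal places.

21.066

Per component, A: μ=5.2, E[X²]=63.04; B: μ=1.45, E[X²]=4.10333; C: μ=4.25, E[X²]=26.5633.
E[X] = 0.44·5.2 + 0.39·1.45 + 0.17·4.25 = 3.576.
E[X²] = 0.44·63.04 + 0.39·4.10333 + 0.17·26.5633 = 33.8537.
Var(X) = E[X²] − (E[X])² = 33.8537 − 12.7878 = 21.0659.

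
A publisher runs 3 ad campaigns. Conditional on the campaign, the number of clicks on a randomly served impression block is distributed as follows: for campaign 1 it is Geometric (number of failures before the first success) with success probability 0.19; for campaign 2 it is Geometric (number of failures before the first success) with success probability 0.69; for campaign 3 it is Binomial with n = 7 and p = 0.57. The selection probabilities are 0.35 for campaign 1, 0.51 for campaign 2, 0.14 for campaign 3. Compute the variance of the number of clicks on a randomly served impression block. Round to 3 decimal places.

Per component, 1: μ=4.26316, E[X²]=40.6122; 2: μ=0.449275, E[X²]=0.852972; 3: μ=3.99, E[X²]=17.6358.
E[X] = 0.35·4.26316 + 0.51·0.449275 + 0.14·3.99 = 2.27984.
E[X²] = 0.35·40.6122 + 0.51·0.852972 + 0.14·17.6358 = 17.1183.
Var(X) = E[X²] − (E[X])² = 17.1183 − 5.19765 = 11.9206.

11.921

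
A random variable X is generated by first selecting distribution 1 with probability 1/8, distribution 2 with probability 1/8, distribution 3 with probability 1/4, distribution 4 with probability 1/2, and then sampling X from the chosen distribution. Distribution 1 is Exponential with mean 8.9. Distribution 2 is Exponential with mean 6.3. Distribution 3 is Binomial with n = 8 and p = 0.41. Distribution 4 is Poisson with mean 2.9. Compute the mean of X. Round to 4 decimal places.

4.1700

Component means — 1: 8.9; 2: 6.3; 3: 3.28; 4: 2.9.
E[X] = 0.125·8.9 + 0.125·6.3 + 0.25·3.28 + 0.5·2.9 = 4.17.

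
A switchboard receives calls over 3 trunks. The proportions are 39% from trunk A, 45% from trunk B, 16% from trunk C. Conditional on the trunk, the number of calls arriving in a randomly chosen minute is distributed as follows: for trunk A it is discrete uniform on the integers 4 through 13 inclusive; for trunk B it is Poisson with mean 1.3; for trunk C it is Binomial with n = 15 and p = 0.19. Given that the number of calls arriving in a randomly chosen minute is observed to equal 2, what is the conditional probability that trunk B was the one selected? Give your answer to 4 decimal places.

Likelihoods P(X=2 | ·): A: 0; B: 0.230289; C: 0.244907.
Posterior ∝ prior × likelihood. Numerator for B: 0.45·0.230289 = 0.10363.
Normalizing constant: 0.39·0 + 0.45·0.230289 + 0.16·0.244907 = 0.142815.
P(B | observation) = 0.10363 / 0.142815 = 0.725624.

0.7256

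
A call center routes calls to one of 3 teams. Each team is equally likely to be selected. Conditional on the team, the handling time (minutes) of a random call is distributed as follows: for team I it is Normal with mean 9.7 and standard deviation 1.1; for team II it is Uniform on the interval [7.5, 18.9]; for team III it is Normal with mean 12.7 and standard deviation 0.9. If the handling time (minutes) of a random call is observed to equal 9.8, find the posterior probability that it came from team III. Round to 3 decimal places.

0.005

Likelihoods f(9.8 | ·): I: 0.361179; II: 0.0877193; III: 0.00246655.
Posterior ∝ prior × likelihood. Numerator for III: 0.333333·0.00246655 = 0.000822182.
Normalizing constant: 0.333333·0.361179 + 0.333333·0.0877193 + 0.333333·0.00246655 = 0.150455.
P(III | observation) = 0.000822182 / 0.150455 = 0.00546464.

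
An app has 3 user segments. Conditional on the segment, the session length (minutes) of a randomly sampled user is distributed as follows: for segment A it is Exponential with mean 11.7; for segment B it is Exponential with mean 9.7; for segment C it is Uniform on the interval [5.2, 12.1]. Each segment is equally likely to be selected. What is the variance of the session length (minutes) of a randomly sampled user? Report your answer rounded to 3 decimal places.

Per component, A: μ=11.7, E[X²]=273.78; B: μ=9.7, E[X²]=188.18; C: μ=8.65, E[X²]=78.79.
E[X] = 0.333333·11.7 + 0.333333·9.7 + 0.333333·8.65 = 10.0167.
E[X²] = 0.333333·273.78 + 0.333333·188.18 + 0.333333·78.79 = 180.25.
Var(X) = E[X²] − (E[X])² = 180.25 − 100.334 = 79.9164.

79.916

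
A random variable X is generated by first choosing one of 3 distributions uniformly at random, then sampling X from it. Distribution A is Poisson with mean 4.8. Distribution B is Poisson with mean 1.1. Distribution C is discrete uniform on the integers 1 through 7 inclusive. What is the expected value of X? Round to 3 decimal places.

3.300

Component means — A: 4.8; B: 1.1; C: 4.
E[X] = 0.333333·4.8 + 0.333333·1.1 + 0.333333·4 = 3.3.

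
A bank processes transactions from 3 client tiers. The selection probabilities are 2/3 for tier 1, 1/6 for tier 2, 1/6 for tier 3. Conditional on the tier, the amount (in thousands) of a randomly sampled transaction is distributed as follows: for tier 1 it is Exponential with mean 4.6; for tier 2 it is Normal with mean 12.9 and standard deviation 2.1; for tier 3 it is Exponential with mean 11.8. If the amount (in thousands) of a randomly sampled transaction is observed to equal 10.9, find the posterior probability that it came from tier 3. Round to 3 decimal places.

Likelihoods f(10.9 | ·): 1: 0.0203307; 2: 0.120707; 3: 0.0336471.
Posterior ∝ prior × likelihood. Numerator for 3: 0.166667·0.0336471 = 0.00560785.
Normalizing constant: 0.666667·0.0203307 + 0.166667·0.120707 + 0.166667·0.0336471 = 0.0392795.
P(3 | observation) = 0.00560785 / 0.0392795 = 0.142768.

0.143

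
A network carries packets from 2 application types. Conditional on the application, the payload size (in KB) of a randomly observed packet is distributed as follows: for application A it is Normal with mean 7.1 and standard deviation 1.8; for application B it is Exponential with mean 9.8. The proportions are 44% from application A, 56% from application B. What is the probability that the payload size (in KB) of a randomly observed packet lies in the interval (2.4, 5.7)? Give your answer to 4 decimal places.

0.2194

Conditional on each application, P(2.4 < X < 5.7): A: 0.213838; B: 0.223799.
By total probability, P(2.4 < X < 5.7) = 0.44·0.213838 + 0.56·0.223799 = 0.219416.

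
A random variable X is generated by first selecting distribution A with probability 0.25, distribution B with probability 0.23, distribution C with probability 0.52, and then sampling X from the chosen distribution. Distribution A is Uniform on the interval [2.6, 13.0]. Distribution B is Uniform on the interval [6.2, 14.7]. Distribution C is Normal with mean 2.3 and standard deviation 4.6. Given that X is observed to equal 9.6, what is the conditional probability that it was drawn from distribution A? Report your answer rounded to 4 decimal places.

0.3762

Likelihoods f(9.6 | ·): A: 0.0961538; B: 0.117647; C: 0.0246197.
Posterior ∝ prior × likelihood. Numerator for A: 0.25·0.0961538 = 0.0240385.
Normalizing constant: 0.25·0.0961538 + 0.23·0.117647 + 0.52·0.0246197 = 0.0638995.
P(A | observation) = 0.0240385 / 0.0638995 = 0.376192.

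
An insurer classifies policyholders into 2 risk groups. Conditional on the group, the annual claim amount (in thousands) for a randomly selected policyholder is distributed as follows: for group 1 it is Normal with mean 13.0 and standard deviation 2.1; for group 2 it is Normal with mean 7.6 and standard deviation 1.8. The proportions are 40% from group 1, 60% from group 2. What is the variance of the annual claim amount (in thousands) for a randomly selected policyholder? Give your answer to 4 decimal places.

10.7064

Per component, 1: μ=13, E[X²]=173.41; 2: μ=7.6, E[X²]=61.
E[X] = 0.4·13 + 0.6·7.6 = 9.76.
E[X²] = 0.4·173.41 + 0.6·61 = 105.964.
Var(X) = E[X²] − (E[X])² = 105.964 − 95.2576 = 10.7064.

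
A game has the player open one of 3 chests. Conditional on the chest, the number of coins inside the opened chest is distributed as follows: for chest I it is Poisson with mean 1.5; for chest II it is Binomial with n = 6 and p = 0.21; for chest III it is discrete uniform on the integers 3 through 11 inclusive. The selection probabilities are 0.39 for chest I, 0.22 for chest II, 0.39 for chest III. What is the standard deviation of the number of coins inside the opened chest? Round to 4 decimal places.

Per component, I: μ=1.5, E[X²]=3.75; II: μ=1.26, E[X²]=2.583; III: μ=7, E[X²]=55.6667.
E[X] = 0.39·1.5 + 0.22·1.26 + 0.39·7 = 3.5922.
E[X²] = 0.39·3.75 + 0.22·2.583 + 0.39·55.6667 = 23.7408.
Var(X) = E[X²] − (E[X])² = 23.7408 − 12.9039 = 10.8369.
SD(X) = √10.8369 = 3.29194.

3.2919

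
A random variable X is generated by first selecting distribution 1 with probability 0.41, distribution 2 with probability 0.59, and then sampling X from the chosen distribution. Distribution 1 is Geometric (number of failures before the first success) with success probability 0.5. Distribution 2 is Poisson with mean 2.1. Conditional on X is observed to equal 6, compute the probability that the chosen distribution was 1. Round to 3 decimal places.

0.271

Likelihoods P(X=6 | ·): 1: 0.0078125; 2: 0.014587.
Posterior ∝ prior × likelihood. Numerator for 1: 0.41·0.0078125 = 0.00320312.
Normalizing constant: 0.41·0.0078125 + 0.59·0.014587 = 0.0118094.
P(1 | observation) = 0.00320312 / 0.0118094 = 0.271234.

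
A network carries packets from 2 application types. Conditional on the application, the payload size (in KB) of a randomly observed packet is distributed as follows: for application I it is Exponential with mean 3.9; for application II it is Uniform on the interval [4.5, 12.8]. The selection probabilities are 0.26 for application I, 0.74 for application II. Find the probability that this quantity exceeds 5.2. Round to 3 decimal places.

0.746

Conditional on each application, P(X > 5.2): I: 0.263597; II: 0.915663.
By total probability, P(X > 5.2) = 0.26·0.263597 + 0.74·0.915663 = 0.746126.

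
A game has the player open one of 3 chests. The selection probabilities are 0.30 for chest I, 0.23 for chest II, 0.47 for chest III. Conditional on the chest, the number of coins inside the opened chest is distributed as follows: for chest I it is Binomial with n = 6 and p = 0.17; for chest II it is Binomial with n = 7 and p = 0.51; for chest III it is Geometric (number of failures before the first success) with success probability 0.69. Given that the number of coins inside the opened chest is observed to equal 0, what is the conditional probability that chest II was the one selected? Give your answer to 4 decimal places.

0.0037

Likelihoods P(X=0 | ·): I: 0.32694; II: 0.00678223; III: 0.69.
Posterior ∝ prior × likelihood. Numerator for II: 0.23·0.00678223 = 0.00155991.
Normalizing constant: 0.3·0.32694 + 0.23·0.00678223 + 0.47·0.69 = 0.423942.
P(II | observation) = 0.00155991 / 0.423942 = 0.00367954.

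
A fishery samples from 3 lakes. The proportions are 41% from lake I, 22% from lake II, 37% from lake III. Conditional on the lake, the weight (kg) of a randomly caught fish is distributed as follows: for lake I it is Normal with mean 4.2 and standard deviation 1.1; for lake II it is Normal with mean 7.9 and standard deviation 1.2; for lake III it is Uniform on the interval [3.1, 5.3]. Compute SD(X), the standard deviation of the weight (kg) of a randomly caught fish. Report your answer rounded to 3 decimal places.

Per component, I: μ=4.2, E[X²]=18.85; II: μ=7.9, E[X²]=63.85; III: μ=4.2, E[X²]=18.0433.
E[X] = 0.41·4.2 + 0.22·7.9 + 0.37·4.2 = 5.014.
E[X²] = 0.41·18.85 + 0.22·63.85 + 0.37·18.0433 = 28.4515.
Var(X) = E[X²] − (E[X])² = 28.4515 − 25.1402 = 3.31134.
SD(X) = √3.31134 = 1.81971.

1.820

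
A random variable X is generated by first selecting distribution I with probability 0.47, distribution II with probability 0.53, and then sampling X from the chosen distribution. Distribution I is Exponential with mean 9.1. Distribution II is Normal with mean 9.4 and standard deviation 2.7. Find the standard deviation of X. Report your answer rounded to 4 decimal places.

6.5427

Per component, I: μ=9.1, E[X²]=165.62; II: μ=9.4, E[X²]=95.65.
E[X] = 0.47·9.1 + 0.53·9.4 = 9.259.
E[X²] = 0.47·165.62 + 0.53·95.65 = 128.536.
Var(X) = E[X²] − (E[X])² = 128.536 − 85.7291 = 42.8068.
SD(X) = √42.8068 = 6.54269.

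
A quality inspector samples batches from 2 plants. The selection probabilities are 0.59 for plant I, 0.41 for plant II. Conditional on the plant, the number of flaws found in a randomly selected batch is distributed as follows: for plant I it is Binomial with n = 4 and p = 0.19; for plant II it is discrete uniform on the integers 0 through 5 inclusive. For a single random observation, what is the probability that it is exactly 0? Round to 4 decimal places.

Conditional on each plant, P(X = 0): I: 0.430467; II: 0.166667.
By total probability, P(X = 0) = 0.59·0.430467 + 0.41·0.166667 = 0.322309.

0.3223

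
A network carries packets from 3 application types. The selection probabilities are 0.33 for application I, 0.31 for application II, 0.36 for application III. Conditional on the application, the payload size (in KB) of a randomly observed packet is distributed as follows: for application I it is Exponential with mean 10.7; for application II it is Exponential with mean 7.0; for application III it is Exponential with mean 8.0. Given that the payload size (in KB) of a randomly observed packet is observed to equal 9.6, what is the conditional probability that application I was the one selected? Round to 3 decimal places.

Likelihoods f(9.6 | ·): I: 0.0381038; II: 0.0362492; III: 0.0376493.
Posterior ∝ prior × likelihood. Numerator for I: 0.33·0.0381038 = 0.0125743.
Normalizing constant: 0.33·0.0381038 + 0.31·0.0362492 + 0.36·0.0376493 = 0.0373653.
P(I | observation) = 0.0125743 / 0.0373653 = 0.336523.

0.337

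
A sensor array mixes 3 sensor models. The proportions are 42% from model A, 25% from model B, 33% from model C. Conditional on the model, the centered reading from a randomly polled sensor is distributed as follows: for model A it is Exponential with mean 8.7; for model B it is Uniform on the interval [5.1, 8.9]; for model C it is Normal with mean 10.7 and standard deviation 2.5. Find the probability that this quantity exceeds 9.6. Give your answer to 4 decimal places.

0.3604

Conditional on each model, P(X > 9.6): A: 0.331725; B: 0; C: 0.670031.
By total probability, P(X > 9.6) = 0.42·0.331725 + 0.25·0 + 0.33·0.670031 = 0.360435.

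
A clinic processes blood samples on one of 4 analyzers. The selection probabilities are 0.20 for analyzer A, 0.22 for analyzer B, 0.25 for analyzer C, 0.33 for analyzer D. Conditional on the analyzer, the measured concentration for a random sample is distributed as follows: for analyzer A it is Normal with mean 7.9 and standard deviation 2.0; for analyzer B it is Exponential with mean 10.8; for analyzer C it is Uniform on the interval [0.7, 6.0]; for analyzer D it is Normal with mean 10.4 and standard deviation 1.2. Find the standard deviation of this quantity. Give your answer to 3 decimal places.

6.042

Per component, A: μ=7.9, E[X²]=66.41; B: μ=10.8, E[X²]=233.28; C: μ=3.35, E[X²]=13.5633; D: μ=10.4, E[X²]=109.6.
E[X] = 0.2·7.9 + 0.22·10.8 + 0.25·3.35 + 0.33·10.4 = 8.2255.
E[X²] = 0.2·66.41 + 0.22·233.28 + 0.25·13.5633 + 0.33·109.6 = 104.162.
Var(X) = E[X²] − (E[X])² = 104.162 − 67.6589 = 36.5036.
SD(X) = √36.5036 = 6.04182.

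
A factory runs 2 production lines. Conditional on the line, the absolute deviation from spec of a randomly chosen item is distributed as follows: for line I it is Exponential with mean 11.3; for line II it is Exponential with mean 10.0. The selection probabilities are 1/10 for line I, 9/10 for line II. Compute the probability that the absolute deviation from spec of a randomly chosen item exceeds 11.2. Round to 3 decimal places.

0.331

Conditional on each line, P(X > 11.2): I: 0.371149; II: 0.32628.
By total probability, P(X > 11.2) = 0.1·0.371149 + 0.9·0.32628 = 0.330767.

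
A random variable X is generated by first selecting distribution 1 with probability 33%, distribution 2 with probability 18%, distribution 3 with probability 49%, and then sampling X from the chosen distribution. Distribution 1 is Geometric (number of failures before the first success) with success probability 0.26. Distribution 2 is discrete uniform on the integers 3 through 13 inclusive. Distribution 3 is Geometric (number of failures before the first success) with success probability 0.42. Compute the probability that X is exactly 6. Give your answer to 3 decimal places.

0.038

Conditional on each component, P(X = 6): 1: 0.0426937; 2: 0.0909091; 3: 0.0159889.
By total probability, P(X = 6) = 0.33·0.0426937 + 0.18·0.0909091 + 0.49·0.0159889 = 0.0382871.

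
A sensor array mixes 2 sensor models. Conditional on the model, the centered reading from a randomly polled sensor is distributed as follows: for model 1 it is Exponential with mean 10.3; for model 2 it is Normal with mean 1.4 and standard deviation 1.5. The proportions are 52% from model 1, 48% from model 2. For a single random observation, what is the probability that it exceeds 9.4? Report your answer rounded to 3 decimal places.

Conditional on each model, P(X > 9.4): 1: 0.40147; 2: 4.8213e-08.
By total probability, P(X > 9.4) = 0.52·0.40147 + 0.48·4.8213e-08 = 0.208765.

0.209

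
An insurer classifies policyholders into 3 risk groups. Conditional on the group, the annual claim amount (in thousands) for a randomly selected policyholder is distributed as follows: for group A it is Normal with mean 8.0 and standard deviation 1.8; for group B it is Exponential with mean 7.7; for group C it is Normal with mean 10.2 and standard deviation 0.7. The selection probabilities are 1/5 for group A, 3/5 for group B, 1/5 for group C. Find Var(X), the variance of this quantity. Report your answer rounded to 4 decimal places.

37.2744

Per component, A: μ=8, E[X²]=67.24; B: μ=7.7, E[X²]=118.58; C: μ=10.2, E[X²]=104.53.
E[X] = 0.2·8 + 0.6·7.7 + 0.2·10.2 = 8.26.
E[X²] = 0.2·67.24 + 0.6·118.58 + 0.2·104.53 = 105.502.
Var(X) = E[X²] − (E[X])² = 105.502 − 68.2276 = 37.2744.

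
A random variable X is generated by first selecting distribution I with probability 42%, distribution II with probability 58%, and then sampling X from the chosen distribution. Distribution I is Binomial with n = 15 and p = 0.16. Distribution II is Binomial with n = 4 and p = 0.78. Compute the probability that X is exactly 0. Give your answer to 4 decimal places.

Conditional on each component, P(X = 0): I: 0.0731458; II: 0.00234256.
By total probability, P(X = 0) = 0.42·0.0731458 + 0.58·0.00234256 = 0.0320799.

0.0321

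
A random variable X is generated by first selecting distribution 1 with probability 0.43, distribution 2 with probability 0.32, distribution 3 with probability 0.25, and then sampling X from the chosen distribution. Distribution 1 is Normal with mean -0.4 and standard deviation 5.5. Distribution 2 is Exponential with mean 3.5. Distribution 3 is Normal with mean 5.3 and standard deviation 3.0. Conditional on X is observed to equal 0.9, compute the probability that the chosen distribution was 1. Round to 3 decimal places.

0.270

Likelihoods f(0.9 | ·): 1: 0.0705368; 2: 0.220931; 3: 0.0453608.
Posterior ∝ prior × likelihood. Numerator for 1: 0.43·0.0705368 = 0.0303308.
Normalizing constant: 0.43·0.0705368 + 0.32·0.220931 + 0.25·0.0453608 = 0.112369.
P(1 | observation) = 0.0303308 / 0.112369 = 0.269922.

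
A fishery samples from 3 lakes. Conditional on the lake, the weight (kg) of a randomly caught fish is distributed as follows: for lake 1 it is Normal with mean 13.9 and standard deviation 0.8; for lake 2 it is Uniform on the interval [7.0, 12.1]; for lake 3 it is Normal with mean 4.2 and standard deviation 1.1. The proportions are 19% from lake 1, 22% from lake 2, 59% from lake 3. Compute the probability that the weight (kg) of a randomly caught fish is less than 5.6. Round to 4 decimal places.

Conditional on each lake, P(X < 5.6): 1: 0; 2: 0; 3: 0.898443.
By total probability, P(X < 5.6) = 0.19·0 + 0.22·0 + 0.59·0.898443 = 0.530081.

0.5301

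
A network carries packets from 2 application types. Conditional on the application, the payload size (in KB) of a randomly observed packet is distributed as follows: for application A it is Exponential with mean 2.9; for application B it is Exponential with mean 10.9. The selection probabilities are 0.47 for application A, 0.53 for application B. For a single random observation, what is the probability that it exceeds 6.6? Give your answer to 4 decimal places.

Conditional on each application, P(X > 6.6): A: 0.102708; B: 0.545799.
By total probability, P(X > 6.6) = 0.47·0.102708 + 0.53·0.545799 = 0.337546.

0.3375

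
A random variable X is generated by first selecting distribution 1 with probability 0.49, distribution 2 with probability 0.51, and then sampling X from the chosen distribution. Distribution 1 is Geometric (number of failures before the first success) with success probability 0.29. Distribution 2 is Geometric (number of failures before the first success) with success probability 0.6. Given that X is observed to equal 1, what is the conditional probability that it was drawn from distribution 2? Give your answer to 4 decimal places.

0.5482

Likelihoods P(X=1 | ·): 1: 0.2059; 2: 0.24.
Posterior ∝ prior × likelihood. Numerator for 2: 0.51·0.24 = 0.1224.
Normalizing constant: 0.49·0.2059 + 0.51·0.24 = 0.223291.
P(2 | observation) = 0.1224 / 0.223291 = 0.548164.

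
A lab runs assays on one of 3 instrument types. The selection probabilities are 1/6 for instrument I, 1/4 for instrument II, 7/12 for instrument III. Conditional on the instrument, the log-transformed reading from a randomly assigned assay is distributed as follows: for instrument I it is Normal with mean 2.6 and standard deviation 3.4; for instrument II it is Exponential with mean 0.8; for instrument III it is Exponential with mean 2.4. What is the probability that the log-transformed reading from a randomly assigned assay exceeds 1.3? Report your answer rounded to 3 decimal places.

0.497

Conditional on each instrument, P(X > 1.3): I: 0.6489; II: 0.196912; III: 0.581778.
By total probability, P(X > 1.3) = 0.166667·0.6489 + 0.25·0.196912 + 0.583333·0.581778 = 0.496748.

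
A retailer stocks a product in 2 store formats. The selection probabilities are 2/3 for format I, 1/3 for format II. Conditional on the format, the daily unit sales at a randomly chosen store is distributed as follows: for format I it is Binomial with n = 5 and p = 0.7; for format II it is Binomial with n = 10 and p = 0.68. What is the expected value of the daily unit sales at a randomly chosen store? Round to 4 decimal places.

Component means — I: 3.5; II: 6.8.
E[X] = 0.666667·3.5 + 0.333333·6.8 = 4.6.

4.6000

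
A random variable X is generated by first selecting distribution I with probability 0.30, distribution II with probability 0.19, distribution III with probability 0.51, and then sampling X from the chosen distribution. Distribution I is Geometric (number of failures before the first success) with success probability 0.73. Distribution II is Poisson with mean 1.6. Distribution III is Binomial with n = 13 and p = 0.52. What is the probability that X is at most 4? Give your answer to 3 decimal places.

0.538

Conditional on each component, P(X ≤ 4): I: 0.998565; II: 0.976318; III: 0.104476.
By total probability, P(X ≤ 4) = 0.3·0.998565 + 0.19·0.976318 + 0.51·0.104476 = 0.538353.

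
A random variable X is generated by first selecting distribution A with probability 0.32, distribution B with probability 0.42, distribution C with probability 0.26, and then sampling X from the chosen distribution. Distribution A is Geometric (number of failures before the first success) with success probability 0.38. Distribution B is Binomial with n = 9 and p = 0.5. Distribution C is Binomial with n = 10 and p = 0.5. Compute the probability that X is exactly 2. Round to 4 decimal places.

0.0877

Conditional on each component, P(X = 2): A: 0.146072; B: 0.0703125; C: 0.0439453.
By total probability, P(X = 2) = 0.32·0.146072 + 0.42·0.0703125 + 0.26·0.0439453 = 0.0877001.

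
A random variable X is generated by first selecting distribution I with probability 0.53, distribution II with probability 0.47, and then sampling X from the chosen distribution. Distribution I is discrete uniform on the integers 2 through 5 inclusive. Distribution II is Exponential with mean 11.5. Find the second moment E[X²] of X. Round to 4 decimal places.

For each component E[X²] = Var + (mean)², giving I: 13.5; II: 264.5.
Overall E[X²] = 0.53·13.5 + 0.47·264.5 = 131.47.

131.4700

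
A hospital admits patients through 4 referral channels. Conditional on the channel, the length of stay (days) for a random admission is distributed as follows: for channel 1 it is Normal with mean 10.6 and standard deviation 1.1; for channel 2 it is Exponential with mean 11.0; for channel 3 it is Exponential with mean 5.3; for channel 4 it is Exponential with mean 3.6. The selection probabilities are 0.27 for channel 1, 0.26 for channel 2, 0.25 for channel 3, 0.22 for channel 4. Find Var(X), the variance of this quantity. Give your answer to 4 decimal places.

51.8814

Per component, 1: μ=10.6, E[X²]=113.57; 2: μ=11, E[X²]=242; 3: μ=5.3, E[X²]=56.18; 4: μ=3.6, E[X²]=25.92.
E[X] = 0.27·10.6 + 0.26·11 + 0.25·5.3 + 0.22·3.6 = 7.839.
E[X²] = 0.27·113.57 + 0.26·242 + 0.25·56.18 + 0.22·25.92 = 113.331.
Var(X) = E[X²] − (E[X])² = 113.331 − 61.4499 = 51.8814.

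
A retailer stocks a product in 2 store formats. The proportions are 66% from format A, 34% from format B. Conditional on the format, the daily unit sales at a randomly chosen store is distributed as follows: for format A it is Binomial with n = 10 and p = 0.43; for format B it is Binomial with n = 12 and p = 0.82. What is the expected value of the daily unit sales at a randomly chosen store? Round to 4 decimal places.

6.1836

Component means — A: 4.3; B: 9.84.
E[X] = 0.66·4.3 + 0.34·9.84 = 6.1836.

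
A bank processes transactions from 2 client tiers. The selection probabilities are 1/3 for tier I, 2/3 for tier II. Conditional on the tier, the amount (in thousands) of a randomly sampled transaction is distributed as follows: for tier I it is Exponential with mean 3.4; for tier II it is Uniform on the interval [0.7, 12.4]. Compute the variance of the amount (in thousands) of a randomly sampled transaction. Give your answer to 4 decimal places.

Per component, I: μ=3.4, E[X²]=23.12; II: μ=6.55, E[X²]=54.31.
E[X] = 0.333333·3.4 + 0.666667·6.55 = 5.5.
E[X²] = 0.333333·23.12 + 0.666667·54.31 = 43.9133.
Var(X) = E[X²] − (E[X])² = 43.9133 − 30.25 = 13.6633.

13.6633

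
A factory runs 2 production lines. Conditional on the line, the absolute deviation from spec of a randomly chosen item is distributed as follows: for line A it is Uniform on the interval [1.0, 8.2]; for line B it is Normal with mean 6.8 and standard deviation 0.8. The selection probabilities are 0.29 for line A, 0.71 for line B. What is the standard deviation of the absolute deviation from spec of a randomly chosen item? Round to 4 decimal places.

Per component, A: μ=4.6, E[X²]=25.48; B: μ=6.8, E[X²]=46.88.
E[X] = 0.29·4.6 + 0.71·6.8 = 6.162.
E[X²] = 0.29·25.48 + 0.71·46.88 = 40.674.
Var(X) = E[X²] − (E[X])² = 40.674 − 37.9702 = 2.70376.
SD(X) = √2.70376 = 1.64431.

1.6443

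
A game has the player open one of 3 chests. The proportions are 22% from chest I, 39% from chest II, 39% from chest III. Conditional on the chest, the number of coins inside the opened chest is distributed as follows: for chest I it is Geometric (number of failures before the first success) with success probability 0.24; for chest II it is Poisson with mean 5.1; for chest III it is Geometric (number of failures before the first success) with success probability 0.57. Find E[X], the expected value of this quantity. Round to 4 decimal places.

Component means — I: 3.16667; II: 5.1; III: 0.754386.
E[X] = 0.22·3.16667 + 0.39·5.1 + 0.39·0.754386 = 2.97988.

2.9799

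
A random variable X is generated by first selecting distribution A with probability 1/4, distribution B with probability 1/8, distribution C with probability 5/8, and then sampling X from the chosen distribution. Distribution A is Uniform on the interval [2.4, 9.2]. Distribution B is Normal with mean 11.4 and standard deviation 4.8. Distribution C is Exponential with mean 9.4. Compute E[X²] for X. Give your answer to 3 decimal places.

For each component E[X²] = Var + (mean)², giving A: 37.4933; B: 153; C: 176.72.
Overall E[X²] = 0.25·37.4933 + 0.125·153 + 0.625·176.72 = 138.948.

138.948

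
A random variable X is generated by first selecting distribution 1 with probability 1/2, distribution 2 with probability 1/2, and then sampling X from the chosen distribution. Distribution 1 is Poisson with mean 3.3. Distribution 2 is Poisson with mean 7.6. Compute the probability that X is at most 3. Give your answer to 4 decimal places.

0.3179

Conditional on each component, P(X ≤ 3): 1: 0.580338; 2: 0.0553713.
By total probability, P(X ≤ 3) = 0.5·0.580338 + 0.5·0.0553713 = 0.317855.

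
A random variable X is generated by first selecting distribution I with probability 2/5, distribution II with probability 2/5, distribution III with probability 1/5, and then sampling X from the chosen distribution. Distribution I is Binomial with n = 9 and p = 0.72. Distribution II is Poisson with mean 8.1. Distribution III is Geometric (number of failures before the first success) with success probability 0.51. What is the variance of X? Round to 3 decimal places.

Per component, I: μ=6.48, E[X²]=43.8048; II: μ=8.1, E[X²]=73.71; III: μ=0.960784, E[X²]=2.807.
E[X] = 0.4·6.48 + 0.4·8.1 + 0.2·0.960784 = 6.02416.
E[X²] = 0.4·43.8048 + 0.4·73.71 + 0.2·2.807 = 47.5673.
Var(X) = E[X²] − (E[X])² = 47.5673 − 36.2905 = 11.2769.

11.277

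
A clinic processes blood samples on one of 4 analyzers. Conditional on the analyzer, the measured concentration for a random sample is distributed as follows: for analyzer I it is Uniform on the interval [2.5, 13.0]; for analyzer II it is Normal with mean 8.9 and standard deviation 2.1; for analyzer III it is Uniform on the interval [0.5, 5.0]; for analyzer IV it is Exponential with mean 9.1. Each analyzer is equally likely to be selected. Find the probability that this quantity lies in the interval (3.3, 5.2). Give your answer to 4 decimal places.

Conditional on each analyzer, P(3.3 < X < 5.2): I: 0.180952; II: 0.0352123; III: 0.377778; IV: 0.131121.
By total probability, P(3.3 < X < 5.2) = 0.25·0.180952 + 0.25·0.0352123 + 0.25·0.377778 + 0.25·0.131121 = 0.181266.

0.1813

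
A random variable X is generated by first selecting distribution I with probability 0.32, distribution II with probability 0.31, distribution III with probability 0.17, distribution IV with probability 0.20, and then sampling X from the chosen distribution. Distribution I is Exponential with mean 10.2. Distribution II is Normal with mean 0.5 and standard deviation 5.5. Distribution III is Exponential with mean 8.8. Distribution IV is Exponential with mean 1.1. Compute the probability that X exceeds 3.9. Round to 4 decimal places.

0.4164

Conditional on each component, P(X > 3.9): I: 0.682254; II: 0.268228; III: 0.64199; IV: 0.0288555.
By total probability, P(X > 3.9) = 0.32·0.682254 + 0.31·0.268228 + 0.17·0.64199 + 0.2·0.0288555 = 0.416381.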